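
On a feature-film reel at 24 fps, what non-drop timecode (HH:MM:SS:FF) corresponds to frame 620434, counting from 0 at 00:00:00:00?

07:10:51:10

620434 ÷ 24 = 25851 full seconds, remainder 10 frames.
25851 s = 7 h 10 min 51 s.
Timecode: 07:10:51:10.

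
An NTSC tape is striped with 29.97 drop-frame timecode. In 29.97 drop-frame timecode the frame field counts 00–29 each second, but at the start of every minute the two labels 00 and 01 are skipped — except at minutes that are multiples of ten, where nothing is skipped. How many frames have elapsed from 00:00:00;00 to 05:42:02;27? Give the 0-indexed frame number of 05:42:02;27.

As if non-drop at 30 labels/s: (5 × 3600 + 42 × 60 + 2) × 30 + 27 = 615687.
Minute boundaries passed: 342; those not divisible by 10: 342 − 34 = 308; dropped labels = 2 × 308 = 616.
Actual frame index = 615687 − 616 = 615071.

615071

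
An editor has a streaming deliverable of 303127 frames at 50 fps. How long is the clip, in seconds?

Running time = 303127 / (50) = 6062.54 s.

6062.54 seconds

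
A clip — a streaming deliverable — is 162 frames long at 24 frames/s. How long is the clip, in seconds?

Running time = 162 / (24) = 6.75 s.

6.75 seconds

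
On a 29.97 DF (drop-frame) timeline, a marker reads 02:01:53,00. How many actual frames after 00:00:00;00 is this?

219172

As if non-drop at 30 labels/s: (2 × 3600 + 1 × 60 + 53) × 30 + 0 = 219390.
Minute boundaries passed: 121; those not divisible by 10: 121 − 12 = 109; dropped labels = 2 × 109 = 218.
Actual frame index = 219390 − 218 = 219172.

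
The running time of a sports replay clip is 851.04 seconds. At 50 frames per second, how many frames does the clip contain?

42552 frames

Frames = 851.04 × 50 = 42552.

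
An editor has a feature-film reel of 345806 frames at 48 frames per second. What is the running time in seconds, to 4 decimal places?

Running time = 345806 × 1/48 = 172903/24 s ≈ 7204.2917 s.

7204.2917 seconds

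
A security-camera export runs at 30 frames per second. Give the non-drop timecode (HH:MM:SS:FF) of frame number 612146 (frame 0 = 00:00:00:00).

612146 ÷ 30 = 20404 full seconds, remainder 26 frames.
20404 s = 5 h 40 min 4 s.
Timecode: 05:40:04:26.

05:40:04:26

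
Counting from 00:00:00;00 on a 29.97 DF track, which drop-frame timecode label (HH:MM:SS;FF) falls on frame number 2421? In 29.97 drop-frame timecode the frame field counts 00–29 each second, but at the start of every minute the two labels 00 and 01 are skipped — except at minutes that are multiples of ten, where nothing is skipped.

00:01:20;23

Ten DF minutes hold 17982 frames, so frame 2421 lies in block 0 (frames 0–17981) with 2421 frames into that block.
The block's first minute is 1800 frames and the rest 1798 each; 2421 frames reaches minute 1, so 0 × 18 + 1 × 2 = 2 labels have been skipped so far.
Adding those back, label number 2421 + 2 = 2423 at 30 labels/s is 80 s + 23 f = 0 h 1 min 20 s frame 23, i.e. 00:01:20;23.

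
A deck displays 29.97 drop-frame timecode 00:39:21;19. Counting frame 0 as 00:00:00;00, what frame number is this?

Complete 10-minute blocks: 3, each 17982 frames → 53946.
Remaining 9 whole minutes in the current block: 1800 + 8 × 1798 = 16184 frames.
Within the current minute: 21 × 30 + 19 − 2 = 647 (labels ;00/;01 skipped at this minute). Total = 53946 + 16184 + 647 = 70777.

70777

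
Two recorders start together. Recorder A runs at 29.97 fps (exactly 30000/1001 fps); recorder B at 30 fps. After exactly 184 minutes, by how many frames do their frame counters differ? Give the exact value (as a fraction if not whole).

184 min = 11040 s.
A emits 30000/1001 × 11040 = 331200000/1001 frames; B emits 30 × 11040 = 331200.
Difference = 331200/1001 frames (≈ 330.8691); B is ahead of A.

331200/1001 frames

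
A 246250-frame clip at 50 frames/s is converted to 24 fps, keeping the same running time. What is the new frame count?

118200 frames

Target frames = source frames × (target rate / source rate) = 246250 × (24)/(50) = 246250 × 12/25 = 118200.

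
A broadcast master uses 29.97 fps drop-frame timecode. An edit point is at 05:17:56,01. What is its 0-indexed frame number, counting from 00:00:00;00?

As if non-drop at 30 labels/s: (5 × 3600 + 17 × 60 + 56) × 30 + 1 = 572281.
Minute boundaries passed: 317; those not divisible by 10: 317 − 31 = 286; dropped labels = 2 × 286 = 572.
Actual frame index = 572281 − 572 = 571709.

571709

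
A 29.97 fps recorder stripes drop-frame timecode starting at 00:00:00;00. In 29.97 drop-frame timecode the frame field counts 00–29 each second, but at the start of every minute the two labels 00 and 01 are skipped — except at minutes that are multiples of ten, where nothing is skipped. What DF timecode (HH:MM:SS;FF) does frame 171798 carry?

01:35:32;10

Each 10-minute DF block holds 10 × 60 × 30 − 9 × 2 = 17982 frames. 171798 ÷ 17982 → 9 full blocks, remainder 9960.
Within the partial block the first minute is 1800 frames and each further minute 1798, so 5 further minute boundaries passed. Total skipped labels = 18 × 9 + 2 × 5 = 172.
Non-drop label index = 171798 + 172 = 171970; at 30 labels/s that is 01:35:32:10, i.e. DF 01:35:32;10.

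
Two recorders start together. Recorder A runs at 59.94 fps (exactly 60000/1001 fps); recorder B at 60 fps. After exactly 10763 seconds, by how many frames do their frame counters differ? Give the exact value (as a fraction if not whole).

A emits 60000/1001 × 10763 = 645780000/1001 frames; B emits 60 × 10763 = 645780.
Difference = 645780/1001 frames (≈ 645.1349); B is ahead of A.

645780/1001 frames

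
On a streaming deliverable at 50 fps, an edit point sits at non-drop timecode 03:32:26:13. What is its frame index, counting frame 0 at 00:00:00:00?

Total seconds to the label: (3 × 3600 + 32 × 60 + 26) = 12746.
Frame index = 12746 × 50 + 13 = 637313.

frame 637313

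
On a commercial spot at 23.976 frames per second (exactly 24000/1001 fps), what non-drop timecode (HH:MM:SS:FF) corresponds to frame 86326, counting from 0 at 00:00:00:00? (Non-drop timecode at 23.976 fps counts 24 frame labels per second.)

86326 ÷ 24 = 3596 full seconds, remainder 22 frames.
3596 s = 0 h 59 min 56 s.
Timecode: 00:59:56:22.

00:59:56:22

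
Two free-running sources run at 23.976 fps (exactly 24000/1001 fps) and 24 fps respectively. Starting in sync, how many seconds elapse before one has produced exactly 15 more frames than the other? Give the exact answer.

625.625 seconds

The gap grows by |24 − 24000/1001| = 24/1001 frames per second.
Time for a 15-frame gap: 15 ÷ (24/1001) = 625.625 s.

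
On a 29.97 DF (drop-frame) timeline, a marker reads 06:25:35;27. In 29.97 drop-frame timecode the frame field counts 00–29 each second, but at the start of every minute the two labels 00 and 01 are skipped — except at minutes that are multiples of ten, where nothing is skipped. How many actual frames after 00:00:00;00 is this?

As if non-drop at 30 labels/s: (6 × 3600 + 25 × 60 + 35) × 30 + 27 = 694077.
Minute boundaries passed: 385; those not divisible by 10: 385 − 38 = 347; dropped labels = 2 × 347 = 694.
Actual frame index = 694077 − 694 = 693383.

693383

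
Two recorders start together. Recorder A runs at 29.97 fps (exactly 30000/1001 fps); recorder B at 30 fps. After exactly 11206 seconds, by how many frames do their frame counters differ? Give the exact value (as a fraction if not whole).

A emits 30000/1001 × 11206 = 25860000/77 frames; B emits 30 × 11206 = 336180.
Difference = 25860/77 frames (≈ 335.8442); B is ahead of A.

25860/77 frames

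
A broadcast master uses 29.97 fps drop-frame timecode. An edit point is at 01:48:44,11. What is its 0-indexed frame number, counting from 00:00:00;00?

Complete 10-minute blocks: 10, each 17982 frames → 179820.
Remaining 8 whole minutes in the current block: 1800 + 7 × 1798 = 14386 frames.
Within the current minute: 44 × 30 + 11 − 2 = 1329 (labels ;00/;01 skipped at this minute). Total = 179820 + 14386 + 1329 = 195535.

195535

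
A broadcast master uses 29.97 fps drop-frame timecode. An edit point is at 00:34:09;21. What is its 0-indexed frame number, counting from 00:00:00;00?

Complete 10-minute blocks: 3, each 17982 frames → 53946.
Remaining 4 whole minutes in the current block: 1800 + 3 × 1798 = 7194 frames.
Within the current minute: 9 × 30 + 21 − 2 = 289 (labels ;00/;01 skipped at this minute). Total = 53946 + 7194 + 289 = 61429.

61429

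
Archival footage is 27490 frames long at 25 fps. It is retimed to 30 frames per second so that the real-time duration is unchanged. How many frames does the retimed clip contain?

Target frames = source frames × (target rate / source rate) = 27490 × (30)/(25) = 27490 × 6/5 = 32988.

32988 frames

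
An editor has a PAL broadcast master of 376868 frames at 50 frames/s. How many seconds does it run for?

7537.36 seconds

Running time = 376868 / (50) = 7537.36 s.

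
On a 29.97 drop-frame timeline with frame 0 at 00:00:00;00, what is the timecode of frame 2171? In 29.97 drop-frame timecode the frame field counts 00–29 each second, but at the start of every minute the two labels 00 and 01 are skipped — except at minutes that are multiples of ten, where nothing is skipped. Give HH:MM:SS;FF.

Each 10-minute DF block holds 10 × 60 × 30 − 9 × 2 = 17982 frames. 2171 ÷ 17982 → 0 full blocks, remainder 2171.
Within the partial block the first minute is 1800 frames and each further minute 1798, so 1 further minute boundary passed. Total skipped labels = 18 × 0 + 2 × 1 = 2.
Non-drop label index = 2171 + 2 = 2173; at 30 labels/s that is 00:01:12:13, i.e. DF 00:01:12;13.

00:01:12;13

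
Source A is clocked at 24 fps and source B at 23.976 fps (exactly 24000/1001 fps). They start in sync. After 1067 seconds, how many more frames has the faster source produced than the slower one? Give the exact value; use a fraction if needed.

A emits 24 × 1067 = 25608 frames; B emits 24000/1001 × 1067 = 2328000/91.
Difference = 2328/91 frames (≈ 25.5824); B is behind A.

2328/91 frames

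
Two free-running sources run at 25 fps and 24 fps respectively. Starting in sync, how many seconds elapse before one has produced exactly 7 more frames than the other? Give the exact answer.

7 seconds

The gap grows by |24 − 25| = 1 frame per second.
Time for a 7-frame gap: 7 ÷ (1) = 7 s.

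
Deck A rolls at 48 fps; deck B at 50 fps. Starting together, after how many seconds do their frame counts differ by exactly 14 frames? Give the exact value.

7 seconds

The gap grows by |50 − 48| = 2 frames per second.
Time for a 14-frame gap: 14 ÷ (2) = 7 s.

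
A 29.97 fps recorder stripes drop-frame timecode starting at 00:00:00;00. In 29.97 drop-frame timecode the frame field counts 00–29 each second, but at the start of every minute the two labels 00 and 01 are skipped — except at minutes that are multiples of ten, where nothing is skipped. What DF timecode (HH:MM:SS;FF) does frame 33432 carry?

Ten DF minutes hold 17982 frames, so frame 33432 lies in block 1 (frames 17982–35963) with 15450 frames into that block.
The block's first minute is 1800 frames and the rest 1798 each; 15450 frames reaches minute 8, so 1 × 18 + 8 × 2 = 34 labels have been skipped so far.
Adding those back, label number 33432 + 34 = 33466 at 30 labels/s is 1115 s + 16 f = 0 h 18 min 35 s frame 16, i.e. 00:18:35;16.

00:18:35;16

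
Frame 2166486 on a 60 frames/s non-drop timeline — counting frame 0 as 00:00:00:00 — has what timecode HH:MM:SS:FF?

2166486 ÷ 60 = 36108 full seconds, remainder 6 frames.
36108 s = 10 h 1 min 48 s.
Timecode: 10:01:48:06.

10:01:48:06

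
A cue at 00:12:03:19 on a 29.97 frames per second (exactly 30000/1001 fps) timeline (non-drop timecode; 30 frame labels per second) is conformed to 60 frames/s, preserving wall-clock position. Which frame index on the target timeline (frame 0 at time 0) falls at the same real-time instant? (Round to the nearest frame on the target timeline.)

Source frame index: (0×3600 + 12×60 + 3) × 30 + 19 = 21709.
Real time: 21709 / (30000/1001) = 21730709/30000 s.
Target frame: (21730709/30000) × (60) = 21730709/500 ≈ 43461.418 → 43461.

frame 43461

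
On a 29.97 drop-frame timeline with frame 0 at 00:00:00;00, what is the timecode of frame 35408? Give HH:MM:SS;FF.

00:19:41;14

Each 10-minute DF block holds 10 × 60 × 30 − 9 × 2 = 17982 frames. 35408 ÷ 17982 → 1 full block, remainder 17426.
Within the partial block the first minute is 1800 frames and each further minute 1798, so 9 further minute boundaries passed. Total skipped labels = 18 × 1 + 2 × 9 = 36.
Non-drop label index = 35408 + 36 = 35444; at 30 labels/s that is 00:19:41:14, i.e. DF 00:19:41;14.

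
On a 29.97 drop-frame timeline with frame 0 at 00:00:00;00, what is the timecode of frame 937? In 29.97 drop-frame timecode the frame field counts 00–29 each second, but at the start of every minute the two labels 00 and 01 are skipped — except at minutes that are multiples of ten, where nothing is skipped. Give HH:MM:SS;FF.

Ten DF minutes hold 17982 frames, so frame 937 lies in block 0 (frames 0–17981) with 937 frames into that block.
The block's first minute is 1800 frames and the rest 1798 each; 937 frames reaches minute 0, so 0 × 18 + 0 × 2 = 0 labels have been skipped so far.
Adding those back, label number 937 + 0 = 937 at 30 labels/s is 31 s + 7 f = 0 h 0 min 31 s frame 7, i.e. 00:00:31;07.

00:00:31;07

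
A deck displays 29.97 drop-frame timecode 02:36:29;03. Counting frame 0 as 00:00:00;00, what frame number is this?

281391

Complete 10-minute blocks: 15, each 17982 frames → 269730.
Remaining 6 whole minutes in the current block: 1800 + 5 × 1798 = 10790 frames.
Within the current minute: 29 × 30 + 3 − 2 = 871 (labels ;00/;01 skipped at this minute). Total = 269730 + 10790 + 871 = 281391.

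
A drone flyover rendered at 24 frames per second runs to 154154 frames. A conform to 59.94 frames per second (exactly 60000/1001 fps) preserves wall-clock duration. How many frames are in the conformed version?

385000 frames

Target frames = source frames × (target rate / source rate) = 154154 × (60000/1001)/(24) = 154154 × 2500/1001 = 385000.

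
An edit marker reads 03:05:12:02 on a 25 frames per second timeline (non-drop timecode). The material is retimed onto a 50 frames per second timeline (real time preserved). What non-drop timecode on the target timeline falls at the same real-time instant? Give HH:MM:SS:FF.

Source frame index: (3×3600 + 5×60 + 12) × 25 + 2 = 277802.
Real time: 277802 / (25) = 277802/25 s.
Target frame: (277802/25) × (50) = 555604.
At 50 labels/s: frame 555604 → 03:05:12:04.

03:05:12:04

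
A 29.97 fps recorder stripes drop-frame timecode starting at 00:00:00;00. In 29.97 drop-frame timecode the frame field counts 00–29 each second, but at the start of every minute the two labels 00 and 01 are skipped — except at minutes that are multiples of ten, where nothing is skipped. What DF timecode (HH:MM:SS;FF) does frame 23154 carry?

Each 10-minute DF block holds 10 × 60 × 30 − 9 × 2 = 17982 frames. 23154 ÷ 17982 → 1 full block, remainder 5172.
Within the partial block the first minute is 1800 frames and each further minute 1798, so 2 further minute boundaries passed. Total skipped labels = 18 × 1 + 2 × 2 = 22.
Non-drop label index = 23154 + 22 = 23176; at 30 labels/s that is 00:12:52:16, i.e. DF 00:12:52;16.

00:12:52;16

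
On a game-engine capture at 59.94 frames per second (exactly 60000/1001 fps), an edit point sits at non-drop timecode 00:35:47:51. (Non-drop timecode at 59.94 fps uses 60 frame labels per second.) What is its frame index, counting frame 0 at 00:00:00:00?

Total seconds to the label: (0 × 3600 + 35 × 60 + 47) = 2147.
Frame index = 2147 × 60 + 51 = 128871.

frame 128871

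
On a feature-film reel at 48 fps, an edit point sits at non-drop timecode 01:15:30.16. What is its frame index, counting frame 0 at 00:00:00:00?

217456

Total seconds to the label: (1 × 3600 + 15 × 60 + 30) = 4530.
Frame index = 4530 × 48 + 16 = 217456.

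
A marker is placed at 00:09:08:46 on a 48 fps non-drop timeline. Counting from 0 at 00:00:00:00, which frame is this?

Total seconds to the label: (0 × 3600 + 9 × 60 + 8) = 548.
Frame index = 548 × 48 + 46 = 26350.

frame 26350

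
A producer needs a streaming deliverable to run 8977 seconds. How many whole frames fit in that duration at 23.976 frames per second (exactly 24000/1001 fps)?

Frames = 8977 × 24000/1001 = 215448000/1001 ≈ 215232.7672.
Complete frames: 215232.

215232 frames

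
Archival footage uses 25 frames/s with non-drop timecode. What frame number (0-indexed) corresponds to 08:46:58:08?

790458

Total seconds to the label: (8 × 3600 + 46 × 60 + 58) = 31618.
Frame index = 31618 × 25 + 8 = 790458.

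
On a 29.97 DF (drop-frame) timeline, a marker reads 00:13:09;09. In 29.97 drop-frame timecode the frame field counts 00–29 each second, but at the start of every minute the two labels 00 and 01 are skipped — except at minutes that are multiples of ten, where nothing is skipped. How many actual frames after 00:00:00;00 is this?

23655

As if non-drop at 30 labels/s: (0 × 3600 + 13 × 60 + 9) × 30 + 9 = 23679.
Minute boundaries passed: 13; those not divisible by 10: 13 − 1 = 12; dropped labels = 2 × 12 = 24.
Actual frame index = 23679 − 24 = 23655.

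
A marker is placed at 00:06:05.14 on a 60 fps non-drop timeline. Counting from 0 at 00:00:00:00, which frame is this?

21914

Total seconds to the label: (0 × 3600 + 6 × 60 + 5) = 365.
Frame index = 365 × 60 + 14 = 21914.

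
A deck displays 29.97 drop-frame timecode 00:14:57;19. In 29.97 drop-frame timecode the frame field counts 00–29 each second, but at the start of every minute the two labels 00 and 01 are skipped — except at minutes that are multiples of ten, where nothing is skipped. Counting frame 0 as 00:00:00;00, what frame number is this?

26903

Complete 10-minute blocks: 1, each 17982 frames → 17982.
Remaining 4 whole minutes in the current block: 1800 + 3 × 1798 = 7194 frames.
Within the current minute: 57 × 30 + 19 − 2 = 1727 (labels ;00/;01 skipped at this minute). Total = 17982 + 7194 + 1727 = 26903.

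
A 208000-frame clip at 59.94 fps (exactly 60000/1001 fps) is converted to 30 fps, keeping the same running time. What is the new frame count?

104104 frames

Target frames = source frames × (target rate / source rate) = 208000 × (30)/(60000/1001) = 208000 × 1001/2000 = 104104.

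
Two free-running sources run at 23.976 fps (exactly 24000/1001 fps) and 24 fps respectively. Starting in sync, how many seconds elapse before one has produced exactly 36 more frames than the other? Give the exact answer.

The gap grows by |24 − 24000/1001| = 24/1001 frames per second.
Time for a 36-frame gap: 36 ÷ (24/1001) = 1501.5 s.

1501.5 seconds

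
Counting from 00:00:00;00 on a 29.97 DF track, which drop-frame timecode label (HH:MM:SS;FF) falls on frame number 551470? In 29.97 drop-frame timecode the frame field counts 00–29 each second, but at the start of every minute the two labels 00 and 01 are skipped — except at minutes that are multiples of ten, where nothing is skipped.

Each 10-minute DF block holds 10 × 60 × 30 − 9 × 2 = 17982 frames. 551470 ÷ 17982 → 30 full blocks, remainder 12010.
Within the partial block the first minute is 1800 frames and each further minute 1798, so 6 further minute boundaries passed. Total skipped labels = 18 × 30 + 2 × 6 = 552.
Non-drop label index = 551470 + 552 = 552022; at 30 labels/s that is 05:06:40:22, i.e. DF 05:06:40;22.

05:06:40;22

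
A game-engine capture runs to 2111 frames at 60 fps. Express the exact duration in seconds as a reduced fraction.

Running time = 2111 ÷ (60) = 2111 × 1/60 = 2111/60 s.

2111/60 seconds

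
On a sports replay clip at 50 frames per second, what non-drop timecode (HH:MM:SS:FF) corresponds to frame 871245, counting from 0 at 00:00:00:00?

871245 ÷ 50 = 17424 full seconds, remainder 45 frames.
17424 s = 4 h 50 min 24 s.
Timecode: 04:50:24:45.

04:50:24:45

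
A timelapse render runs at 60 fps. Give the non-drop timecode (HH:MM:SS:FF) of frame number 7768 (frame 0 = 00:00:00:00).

00:02:09:28

7768 ÷ 60 = 129 full seconds, remainder 28 frames.
129 s = 0 h 2 min 9 s.
Timecode: 00:02:09:28.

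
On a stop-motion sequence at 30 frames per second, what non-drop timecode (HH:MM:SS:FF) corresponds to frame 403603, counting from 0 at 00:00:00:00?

03:44:13:13

403603 ÷ 30 = 13453 full seconds, remainder 13 frames.
13453 s = 3 h 44 min 13 s.
Timecode: 03:44:13:13.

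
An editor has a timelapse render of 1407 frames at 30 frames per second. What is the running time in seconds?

46.9 seconds

Running time = 1407 / (30) = 46.9 s.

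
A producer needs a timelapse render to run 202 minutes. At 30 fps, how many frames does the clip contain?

363600 frames

202 min = 12120 s.
Frames = 12120 × 30 = 363600.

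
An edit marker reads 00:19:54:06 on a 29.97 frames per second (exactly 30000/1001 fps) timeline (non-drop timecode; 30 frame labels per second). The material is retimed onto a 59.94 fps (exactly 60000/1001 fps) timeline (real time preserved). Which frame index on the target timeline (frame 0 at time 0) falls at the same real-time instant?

frame 71652

Source frame index: (0×3600 + 19×60 + 54) × 30 + 6 = 35826.
Real time: 35826 / (30000/1001) = 5976971/5000 s.
Target frame: (5976971/5000) × (60000/1001) = 71652.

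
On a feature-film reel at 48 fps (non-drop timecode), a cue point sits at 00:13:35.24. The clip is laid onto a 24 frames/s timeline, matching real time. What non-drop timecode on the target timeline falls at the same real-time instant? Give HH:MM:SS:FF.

00:13:35:12

Source frame index: (0×3600 + 13×60 + 35) × 48 + 24 = 39144.
Real time: 39144 / (48) = 1631/2 s.
Target frame: (1631/2) × (24) = 19572.
At 24 labels/s: frame 19572 → 00:13:35:12.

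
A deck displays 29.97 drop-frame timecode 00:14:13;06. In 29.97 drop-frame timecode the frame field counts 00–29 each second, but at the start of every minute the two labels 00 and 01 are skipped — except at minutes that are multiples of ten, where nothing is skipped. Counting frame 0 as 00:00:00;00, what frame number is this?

25570

Complete 10-minute blocks: 1, each 17982 frames → 17982.
Remaining 4 whole minutes in the current block: 1800 + 3 × 1798 = 7194 frames.
Within the current minute: 13 × 30 + 6 − 2 = 394 (labels ;00/;01 skipped at this minute). Total = 17982 + 7194 + 394 = 25570.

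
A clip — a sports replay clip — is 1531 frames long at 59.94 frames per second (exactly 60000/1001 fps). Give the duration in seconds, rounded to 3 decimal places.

Running time = 1531 × 1001/60000 = 1532531/60000 s ≈ 25.542 s.

25.542 seconds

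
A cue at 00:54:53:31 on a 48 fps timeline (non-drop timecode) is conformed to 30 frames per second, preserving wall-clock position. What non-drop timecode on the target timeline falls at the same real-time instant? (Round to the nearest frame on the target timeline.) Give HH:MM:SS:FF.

00:54:53:19

Source frame index: (0×3600 + 54×60 + 53) × 48 + 31 = 158095.
Real time: 158095 / (48) = 158095/48 s.
Target frame: (158095/48) × (30) = 790475/8 ≈ 98809.375 → 98809.
At 30 labels/s: frame 98809 → 00:54:53:19.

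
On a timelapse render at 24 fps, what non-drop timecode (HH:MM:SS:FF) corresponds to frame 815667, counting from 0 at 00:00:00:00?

09:26:26:03

815667 ÷ 24 = 33986 full seconds, remainder 3 frames.
33986 s = 9 h 26 min 26 s.
Timecode: 09:26:26:03.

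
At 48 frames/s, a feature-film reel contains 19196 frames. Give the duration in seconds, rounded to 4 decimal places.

399.9167 seconds

Running time = 19196 × 1/48 = 4799/12 s ≈ 399.9167 s.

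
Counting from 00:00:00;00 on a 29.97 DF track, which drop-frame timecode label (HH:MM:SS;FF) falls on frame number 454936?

04:12:59;20

Ten DF minutes hold 17982 frames, so frame 454936 lies in block 25 (frames 449550–467531) with 5386 frames into that block.
The block's first minute is 1800 frames and the rest 1798 each; 5386 frames reaches minute 2, so 25 × 18 + 2 × 2 = 454 labels have been skipped so far.
Adding those back, label number 454936 + 454 = 455390 at 30 labels/s is 15179 s + 20 f = 4 h 12 min 59 s frame 20, i.e. 04:12:59;20.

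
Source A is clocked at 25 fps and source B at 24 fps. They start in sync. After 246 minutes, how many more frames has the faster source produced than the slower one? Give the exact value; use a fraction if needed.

14760 frames

246 min = 14760 s.
A emits 25 × 14760 = 369000 frames; B emits 24 × 14760 = 354240.
Difference = 14760 frames; B is behind A.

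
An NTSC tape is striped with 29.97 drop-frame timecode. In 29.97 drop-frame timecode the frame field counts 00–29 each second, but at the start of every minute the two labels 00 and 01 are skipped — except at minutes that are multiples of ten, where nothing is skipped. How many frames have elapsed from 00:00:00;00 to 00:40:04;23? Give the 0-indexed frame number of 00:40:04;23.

As if non-drop at 30 labels/s: (0 × 3600 + 40 × 60 + 4) × 30 + 23 = 72143.
Minute boundaries passed: 40; those not divisible by 10: 40 − 4 = 36; dropped labels = 2 × 36 = 72.
Actual frame index = 72143 − 72 = 72071.

72071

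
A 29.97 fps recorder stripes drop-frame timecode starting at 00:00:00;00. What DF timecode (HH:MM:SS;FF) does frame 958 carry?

Each 10-minute DF block holds 10 × 60 × 30 − 9 × 2 = 17982 frames. 958 ÷ 17982 → 0 full blocks, remainder 958.
Within the partial block the first minute is 1800 frames and each further minute 1798, so 0 further minute boundaries passed. Total skipped labels = 18 × 0 + 2 × 0 = 0.
Non-drop label index = 958 + 0 = 958; at 30 labels/s that is 00:00:31:28, i.e. DF 00:00:31;28.

00:00:31;28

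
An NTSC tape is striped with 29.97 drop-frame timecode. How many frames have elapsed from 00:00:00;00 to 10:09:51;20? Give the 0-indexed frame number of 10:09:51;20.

Complete 10-minute blocks: 60, each 17982 frames → 1078920.
Remaining 9 whole minutes in the current block: 1800 + 8 × 1798 = 16184 frames.
Within the current minute: 51 × 30 + 20 − 2 = 1548 (labels ;00/;01 skipped at this minute). Total = 1078920 + 16184 + 1548 = 1096652.

1096652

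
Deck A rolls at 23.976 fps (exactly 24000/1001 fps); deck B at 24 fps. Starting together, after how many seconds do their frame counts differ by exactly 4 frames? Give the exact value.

The gap grows by |24 − 24000/1001| = 24/1001 frames per second.
Time for a 4-frame gap: 4 ÷ (24/1001) = 1001/6 s.

1001/6 seconds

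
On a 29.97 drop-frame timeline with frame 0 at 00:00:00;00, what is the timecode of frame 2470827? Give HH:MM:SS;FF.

Ten DF minutes hold 17982 frames, so frame 2470827 lies in block 137 (frames 2463534–2481515) with 7293 frames into that block.
The block's first minute is 1800 frames and the rest 1798 each; 7293 frames reaches minute 4, so 137 × 18 + 4 × 2 = 2474 labels have been skipped so far.
Adding those back, label number 2470827 + 2474 = 2473301 at 30 labels/s is 82443 s + 11 f = 22 h 54 min 3 s frame 11, i.e. 22:54:03;11.

22:54:03;11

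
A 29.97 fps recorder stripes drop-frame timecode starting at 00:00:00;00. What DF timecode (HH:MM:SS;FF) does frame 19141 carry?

00:10:38;19

Ten DF minutes hold 17982 frames, so frame 19141 lies in block 1 (frames 17982–35963) with 1159 frames into that block.
The block's first minute is 1800 frames and the rest 1798 each; 1159 frames reaches minute 0, so 1 × 18 + 0 × 2 = 18 labels have been skipped so far.
Adding those back, label number 19141 + 18 = 19159 at 30 labels/s is 638 s + 19 f = 0 h 10 min 38 s frame 19, i.e. 00:10:38;19.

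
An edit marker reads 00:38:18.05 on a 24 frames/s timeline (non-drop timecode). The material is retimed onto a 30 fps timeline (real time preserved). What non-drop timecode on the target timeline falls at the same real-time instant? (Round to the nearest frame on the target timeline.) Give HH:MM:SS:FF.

00:38:18:06

Source frame index: (0×3600 + 38×60 + 18) × 24 + 5 = 55157.
Real time: 55157 / (24) = 55157/24 s.
Target frame: (55157/24) × (30) = 275785/4 ≈ 68946.250 → 68946.
At 30 labels/s: frame 68946 → 00:38:18:06.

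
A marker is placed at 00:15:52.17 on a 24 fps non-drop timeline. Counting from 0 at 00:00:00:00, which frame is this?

22865

Total seconds to the label: (0 × 3600 + 15 × 60 + 52) = 952.
Frame index = 952 × 24 + 17 = 22865.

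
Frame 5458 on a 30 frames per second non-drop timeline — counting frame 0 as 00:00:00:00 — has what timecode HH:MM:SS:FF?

5458 ÷ 30 = 181 full seconds, remainder 28 frames.
181 s = 0 h 3 min 1 s.
Timecode: 00:03:01:28.

00:03:01:28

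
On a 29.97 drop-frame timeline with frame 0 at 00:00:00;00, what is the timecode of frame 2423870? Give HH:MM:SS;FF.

22:27:56;16

Ten DF minutes hold 17982 frames, so frame 2423870 lies in block 134 (frames 2409588–2427569) with 14282 frames into that block.
The block's first minute is 1800 frames and the rest 1798 each; 14282 frames reaches minute 7, so 134 × 18 + 7 × 2 = 2426 labels have been skipped so far.
Adding those back, label number 2423870 + 2426 = 2426296 at 30 labels/s is 80876 s + 16 f = 22 h 27 min 56 s frame 16, i.e. 22:27:56;16.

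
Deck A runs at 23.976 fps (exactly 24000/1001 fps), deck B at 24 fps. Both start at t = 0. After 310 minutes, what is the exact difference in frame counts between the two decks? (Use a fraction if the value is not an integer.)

446400/1001 frames

310 min = 18600 s.
A emits 24000/1001 × 18600 = 446400000/1001 frames; B emits 24 × 18600 = 446400.
Difference = 446400/1001 frames (≈ 445.9540); B is ahead of A.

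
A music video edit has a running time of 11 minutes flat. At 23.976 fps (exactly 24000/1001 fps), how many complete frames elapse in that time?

15824 frames

11 min = 660 s.
Frames = 660 × 24000/1001 = 1440000/91 ≈ 15824.1758.
Complete frames: 15824.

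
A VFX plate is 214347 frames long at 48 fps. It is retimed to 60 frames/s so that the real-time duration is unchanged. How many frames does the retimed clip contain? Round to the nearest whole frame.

Frames at target rate = 214347 × (60) / (48) = 1071735/4 ≈ 267933.750.
Nearest whole frame: 267934.

267934 frames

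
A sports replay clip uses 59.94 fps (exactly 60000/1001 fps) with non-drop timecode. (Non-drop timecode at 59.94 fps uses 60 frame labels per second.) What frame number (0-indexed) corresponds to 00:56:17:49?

202669

Total seconds to the label: (0 × 3600 + 56 × 60 + 17) = 3377.
Frame index = 3377 × 60 + 49 = 202669.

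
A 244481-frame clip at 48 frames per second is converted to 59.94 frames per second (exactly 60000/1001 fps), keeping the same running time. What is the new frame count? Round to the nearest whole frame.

Frames at target rate = 244481 × (60000/1001) / (48) = 305601250/1001 ≈ 305295.954.
Nearest whole frame: 305296.

305296 frames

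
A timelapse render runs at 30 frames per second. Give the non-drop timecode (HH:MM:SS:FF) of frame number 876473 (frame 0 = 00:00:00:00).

08:06:55:23

876473 ÷ 30 = 29215 full seconds, remainder 23 frames.
29215 s = 8 h 6 min 55 s.
Timecode: 08:06:55:23.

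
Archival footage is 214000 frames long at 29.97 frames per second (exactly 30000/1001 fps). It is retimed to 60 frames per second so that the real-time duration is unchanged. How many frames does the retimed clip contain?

Target frames = source frames × (target rate / source rate) = 214000 × (60)/(30000/1001) = 214000 × 1001/500 = 428428.

428428 frames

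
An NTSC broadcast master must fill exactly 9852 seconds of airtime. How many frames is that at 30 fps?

Frames = 9852 × 30 = 295560.

295560 frames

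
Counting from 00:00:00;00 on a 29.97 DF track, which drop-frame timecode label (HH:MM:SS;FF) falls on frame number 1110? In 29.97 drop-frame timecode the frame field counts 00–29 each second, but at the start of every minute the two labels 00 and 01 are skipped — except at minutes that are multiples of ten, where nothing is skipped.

Ten DF minutes hold 17982 frames, so frame 1110 lies in block 0 (frames 0–17981) with 1110 frames into that block.
The block's first minute is 1800 frames and the rest 1798 each; 1110 frames reaches minute 0, so 0 × 18 + 0 × 2 = 0 labels have been skipped so far.
Adding those back, label number 1110 + 0 = 1110 at 30 labels/s is 37 s + 0 f = 0 h 0 min 37 s frame 0, i.e. 00:00:37;00.

00:00:37;00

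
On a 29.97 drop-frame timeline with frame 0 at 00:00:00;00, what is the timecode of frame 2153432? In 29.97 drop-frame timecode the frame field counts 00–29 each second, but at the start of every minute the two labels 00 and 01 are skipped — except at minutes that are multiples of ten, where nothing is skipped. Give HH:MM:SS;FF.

19:57:32;28

Ten DF minutes hold 17982 frames, so frame 2153432 lies in block 119 (frames 2139858–2157839) with 13574 frames into that block.
The block's first minute is 1800 frames and the rest 1798 each; 13574 frames reaches minute 7, so 119 × 18 + 7 × 2 = 2156 labels have been skipped so far.
Adding those back, label number 2153432 + 2156 = 2155588 at 30 labels/s is 71852 s + 28 f = 19 h 57 min 32 s frame 28, i.e. 19:57:32;28.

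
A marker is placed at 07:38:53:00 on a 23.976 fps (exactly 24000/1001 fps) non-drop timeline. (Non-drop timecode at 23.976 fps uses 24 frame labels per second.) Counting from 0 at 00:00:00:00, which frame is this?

Total seconds to the label: (7 × 3600 + 38 × 60 + 53) = 27533.
Frame index = 27533 × 24 + 0 = 660792.

frame 660792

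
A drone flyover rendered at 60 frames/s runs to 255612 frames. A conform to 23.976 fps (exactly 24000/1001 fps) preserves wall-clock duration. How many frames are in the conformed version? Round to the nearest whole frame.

102143 frames

Frames at target rate = 255612 × (24000/1001) / (60) = 14606400/143 ≈ 102142.657.
Nearest whole frame: 102143.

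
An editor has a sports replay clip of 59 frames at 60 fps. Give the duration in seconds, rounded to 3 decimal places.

0.983 seconds

Running time = 59 × 1/60 = 59/60 s ≈ 0.983 s.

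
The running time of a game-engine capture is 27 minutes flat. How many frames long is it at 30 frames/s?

48600 frames

27 min = 1620 s.
Frames = 1620 × 30 = 48600.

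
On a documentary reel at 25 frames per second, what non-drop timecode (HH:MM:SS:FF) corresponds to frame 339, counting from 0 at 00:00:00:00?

00:00:13:14

339 ÷ 25 = 13 full seconds, remainder 14 frames.
13 s = 0 h 0 min 13 s.
Timecode: 00:00:13:14.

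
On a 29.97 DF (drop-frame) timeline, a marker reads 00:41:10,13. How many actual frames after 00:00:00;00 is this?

Complete 10-minute blocks: 4, each 17982 frames → 71928.
Remaining 1 whole minute in the current block: 1800 + 0 × 1798 = 1800 frames.
Within the current minute: 10 × 30 + 13 − 2 = 311 (labels ;00/;01 skipped at this minute). Total = 71928 + 1800 + 311 = 74039.

74039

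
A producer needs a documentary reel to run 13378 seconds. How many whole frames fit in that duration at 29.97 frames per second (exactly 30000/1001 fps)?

400939 frames

Frames = 13378 × 30000/1001 = 401340000/1001 ≈ 400939.0609.
Complete frames: 400939.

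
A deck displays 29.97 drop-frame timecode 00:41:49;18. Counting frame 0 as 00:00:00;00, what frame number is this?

Complete 10-minute blocks: 4, each 17982 frames → 71928.
Remaining 1 whole minute in the current block: 1800 + 0 × 1798 = 1800 frames.
Within the current minute: 49 × 30 + 18 − 2 = 1486 (labels ;00/;01 skipped at this minute). Total = 71928 + 1800 + 1486 = 75214.

75214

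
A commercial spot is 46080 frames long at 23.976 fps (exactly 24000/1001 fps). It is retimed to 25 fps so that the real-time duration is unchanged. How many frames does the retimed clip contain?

Target frames = source frames × (target rate / source rate) = 46080 × (25)/(24000/1001) = 46080 × 1001/960 = 48048.

48048 frames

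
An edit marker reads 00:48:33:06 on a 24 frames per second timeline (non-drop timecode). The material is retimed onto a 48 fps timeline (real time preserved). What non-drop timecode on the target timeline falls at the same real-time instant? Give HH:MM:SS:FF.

Source frame index: (0×3600 + 48×60 + 33) × 24 + 6 = 69918.
Real time: 69918 / (24) = 11653/4 s.
Target frame: (11653/4) × (48) = 139836.
At 48 labels/s: frame 139836 → 00:48:33:12.

00:48:33:12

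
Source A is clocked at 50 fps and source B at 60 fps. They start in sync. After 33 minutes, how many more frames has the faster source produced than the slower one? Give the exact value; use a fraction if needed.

33 min = 1980 s.
A emits 50 × 1980 = 99000 frames; B emits 60 × 1980 = 118800.
Difference = 19800 frames; B is ahead of A.

19800 frames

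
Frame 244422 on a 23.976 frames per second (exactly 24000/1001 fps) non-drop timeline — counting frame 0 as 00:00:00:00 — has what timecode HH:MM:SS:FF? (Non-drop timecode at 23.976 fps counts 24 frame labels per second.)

02:49:44:06

244422 ÷ 24 = 10184 full seconds, remainder 6 frames.
10184 s = 2 h 49 min 44 s.
Timecode: 02:49:44:06.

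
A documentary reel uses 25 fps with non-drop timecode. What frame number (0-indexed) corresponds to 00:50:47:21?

76196

Total seconds to the label: (0 × 3600 + 50 × 60 + 47) = 3047.
Frame index = 3047 × 25 + 21 = 76196.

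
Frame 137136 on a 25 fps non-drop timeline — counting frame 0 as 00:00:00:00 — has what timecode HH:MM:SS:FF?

137136 ÷ 25 = 5485 full seconds, remainder 11 frames.
5485 s = 1 h 31 min 25 s.
Timecode: 01:31:25:11.

01:31:25:11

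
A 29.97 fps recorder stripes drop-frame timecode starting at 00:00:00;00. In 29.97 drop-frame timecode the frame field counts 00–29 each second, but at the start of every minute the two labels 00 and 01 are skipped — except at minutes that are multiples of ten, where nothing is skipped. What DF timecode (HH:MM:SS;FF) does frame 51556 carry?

00:28:40;08

Ten DF minutes hold 17982 frames, so frame 51556 lies in block 2 (frames 35964–53945) with 15592 frames into that block.
The block's first minute is 1800 frames and the rest 1798 each; 15592 frames reaches minute 8, so 2 × 18 + 8 × 2 = 52 labels have been skipped so far.
Adding those back, label number 51556 + 52 = 51608 at 30 labels/s is 1720 s + 8 f = 0 h 28 min 40 s frame 8, i.e. 00:28:40;08.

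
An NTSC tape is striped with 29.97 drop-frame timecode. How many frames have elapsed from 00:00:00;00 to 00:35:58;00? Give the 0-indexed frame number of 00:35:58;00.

64676

As if non-drop at 30 labels/s: (0 × 3600 + 35 × 60 + 58) × 30 + 0 = 64740.
Minute boundaries passed: 35; those not divisible by 10: 35 − 3 = 32; dropped labels = 2 × 32 = 64.
Actual frame index = 64740 − 64 = 64676.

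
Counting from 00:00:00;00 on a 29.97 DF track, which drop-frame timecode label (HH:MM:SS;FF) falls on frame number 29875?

Ten DF minutes hold 17982 frames, so frame 29875 lies in block 1 (frames 17982–35963) with 11893 frames into that block.
The block's first minute is 1800 frames and the rest 1798 each; 11893 frames reaches minute 6, so 1 × 18 + 6 × 2 = 30 labels have been skipped so far.
Adding those back, label number 29875 + 30 = 29905 at 30 labels/s is 996 s + 25 f = 0 h 16 min 36 s frame 25, i.e. 00:16:36;25.

00:16:36;25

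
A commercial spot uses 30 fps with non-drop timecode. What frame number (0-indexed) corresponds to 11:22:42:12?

frame 1228872

Total seconds to the label: (11 × 3600 + 22 × 60 + 42) = 40962.
Frame index = 40962 × 30 + 12 = 1228872.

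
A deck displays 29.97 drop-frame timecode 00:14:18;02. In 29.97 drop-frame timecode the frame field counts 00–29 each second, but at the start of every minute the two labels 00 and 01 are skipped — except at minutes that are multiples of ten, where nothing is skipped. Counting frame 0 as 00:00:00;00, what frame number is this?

25716

Complete 10-minute blocks: 1, each 17982 frames → 17982.
Remaining 4 whole minutes in the current block: 1800 + 3 × 1798 = 7194 frames.
Within the current minute: 18 × 30 + 2 − 2 = 540 (labels ;00/;01 skipped at this minute). Total = 17982 + 7194 + 540 = 25716.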